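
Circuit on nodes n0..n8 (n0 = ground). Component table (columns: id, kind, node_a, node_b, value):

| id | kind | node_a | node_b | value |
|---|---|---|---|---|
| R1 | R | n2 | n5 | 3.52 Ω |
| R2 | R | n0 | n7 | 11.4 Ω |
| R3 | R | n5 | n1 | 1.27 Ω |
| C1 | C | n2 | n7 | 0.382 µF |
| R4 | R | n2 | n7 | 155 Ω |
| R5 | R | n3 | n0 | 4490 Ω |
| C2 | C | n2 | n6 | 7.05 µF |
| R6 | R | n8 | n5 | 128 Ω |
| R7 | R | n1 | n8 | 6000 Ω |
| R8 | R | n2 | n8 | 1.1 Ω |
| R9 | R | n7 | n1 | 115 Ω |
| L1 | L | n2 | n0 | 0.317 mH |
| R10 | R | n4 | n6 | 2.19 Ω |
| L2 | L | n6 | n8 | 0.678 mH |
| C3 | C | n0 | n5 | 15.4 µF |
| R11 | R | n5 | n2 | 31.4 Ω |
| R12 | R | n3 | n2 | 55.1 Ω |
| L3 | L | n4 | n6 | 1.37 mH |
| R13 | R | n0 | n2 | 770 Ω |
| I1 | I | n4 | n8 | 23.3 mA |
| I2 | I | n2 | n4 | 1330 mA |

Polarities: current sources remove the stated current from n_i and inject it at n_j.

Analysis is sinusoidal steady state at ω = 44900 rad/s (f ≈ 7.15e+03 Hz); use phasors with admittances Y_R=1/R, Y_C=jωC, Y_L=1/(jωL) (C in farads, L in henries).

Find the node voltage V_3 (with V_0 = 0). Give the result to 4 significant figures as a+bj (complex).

MNA unknowns: 8 node voltages V₁..V_8
R1: Y=0.2841+0.000j on G[2,5]
R2: Y=0.08772+0.000j on G[0,7]
R3: Y=0.7874+0.000j on G[5,1]
C1: Y=0.000+0.01715j on G[2,7]
R4: Y=0.006452+0.000j on G[2,7]
R5: Y=0.0002227+0.000j on G[3,0]
C2: Y=0.000+0.3165j on G[2,6]
R6: Y=0.007812+0.000j on G[8,5]
R7: Y=0.0001667+0.000j on G[1,8]
R8: Y=0.9091+0.000j on G[2,8]
R9: Y=0.008696+0.000j on G[7,1]
L1: Y=0.000-0.07026j on G[2,0]
R10: Y=0.4566+0.000j on G[4,6]
L2: Y=0.000-0.03285j on G[6,8]
C3: Y=0.000+0.6915j on G[0,5]
R11: Y=0.03185+0.000j on G[5,2]
R12: Y=0.01815+0.000j on G[3,2]
L3: Y=0.000-0.01626j on G[4,6]
R13: Y=0.001299+0.000j on G[0,2]
I1: z[4]−=0.0233, z[8]+=0.0233
I2: z[2]−=1.33, z[4]+=1.33
solve → V1=0.0002435+0.0001211j, V2=0.003458+0.0008235j, V3=0.003416+0.0008136j, V4=2.878-4.503j, V5=0.0002728+0.0001168j, V6=0.01960-4.605j, V7=0.0002010+0.0006050j, V8=-0.1359-0.004753j

0.003416+0.0008136j V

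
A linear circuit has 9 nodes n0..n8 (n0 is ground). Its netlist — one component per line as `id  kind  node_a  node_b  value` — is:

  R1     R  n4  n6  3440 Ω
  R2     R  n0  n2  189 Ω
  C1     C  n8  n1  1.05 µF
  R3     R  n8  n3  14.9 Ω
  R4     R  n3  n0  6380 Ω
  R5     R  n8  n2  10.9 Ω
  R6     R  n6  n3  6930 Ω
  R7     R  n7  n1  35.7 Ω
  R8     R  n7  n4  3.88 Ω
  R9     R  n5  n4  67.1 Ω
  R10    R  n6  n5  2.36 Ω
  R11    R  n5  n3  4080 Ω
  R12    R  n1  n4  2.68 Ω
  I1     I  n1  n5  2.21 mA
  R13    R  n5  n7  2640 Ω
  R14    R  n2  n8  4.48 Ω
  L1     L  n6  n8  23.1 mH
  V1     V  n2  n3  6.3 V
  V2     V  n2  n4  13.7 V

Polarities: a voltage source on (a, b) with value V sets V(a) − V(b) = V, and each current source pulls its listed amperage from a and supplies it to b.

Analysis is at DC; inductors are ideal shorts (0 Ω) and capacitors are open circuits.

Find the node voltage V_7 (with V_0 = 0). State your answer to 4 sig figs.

-13.50 V

Element admittances at DC:
  Y(R1) = 0.0002907 S between n4,n6
  Y(R2) = 0.005291 S between n0,n2
  Y(C1) = 0.000 S between n8,n1
  Y(R3) = 0.06711 S between n8,n3
  Y(R4) = 0.0001567 S between n3,n0
  Y(R5) = 0.09174 S between n8,n2
  Y(R6) = 0.0001443 S between n6,n3
  Y(R7) = 0.02801 S between n7,n1
  Y(R8) = 0.2577 S between n7,n4
  Y(R9) = 0.01490 S between n5,n4
  Y(R10) = 0.4237 S between n6,n5
  Y(R11) = 0.0002451 S between n5,n3
  Y(R12) = 0.3731 S between n1,n4
  I1: injects 0.00221 A into n5 (from n1)
  Y(R13) = 0.0003788 S between n5,n7
  Y(R14) = 0.2232 S between n2,n8
  L1: short n6↔n8 (DC inductor)
  V1: constraint V(n2)−V(n3) = 6.3
  V2: constraint V(n2)−V(n4) = 13.7
Assemble and solve the 11×11 MNA system:
  V(n1)=-13.52  V(n2)=0.1813  V(n3)=-6.119  V(n4)=-13.52  V(n5)=-1.820  V(n6)=-1.401  V(n7)=-13.50  V(n8)=-1.401
  i(L1)=-0.1818  i(V1)=-0.3193  i(V2)=-0.1801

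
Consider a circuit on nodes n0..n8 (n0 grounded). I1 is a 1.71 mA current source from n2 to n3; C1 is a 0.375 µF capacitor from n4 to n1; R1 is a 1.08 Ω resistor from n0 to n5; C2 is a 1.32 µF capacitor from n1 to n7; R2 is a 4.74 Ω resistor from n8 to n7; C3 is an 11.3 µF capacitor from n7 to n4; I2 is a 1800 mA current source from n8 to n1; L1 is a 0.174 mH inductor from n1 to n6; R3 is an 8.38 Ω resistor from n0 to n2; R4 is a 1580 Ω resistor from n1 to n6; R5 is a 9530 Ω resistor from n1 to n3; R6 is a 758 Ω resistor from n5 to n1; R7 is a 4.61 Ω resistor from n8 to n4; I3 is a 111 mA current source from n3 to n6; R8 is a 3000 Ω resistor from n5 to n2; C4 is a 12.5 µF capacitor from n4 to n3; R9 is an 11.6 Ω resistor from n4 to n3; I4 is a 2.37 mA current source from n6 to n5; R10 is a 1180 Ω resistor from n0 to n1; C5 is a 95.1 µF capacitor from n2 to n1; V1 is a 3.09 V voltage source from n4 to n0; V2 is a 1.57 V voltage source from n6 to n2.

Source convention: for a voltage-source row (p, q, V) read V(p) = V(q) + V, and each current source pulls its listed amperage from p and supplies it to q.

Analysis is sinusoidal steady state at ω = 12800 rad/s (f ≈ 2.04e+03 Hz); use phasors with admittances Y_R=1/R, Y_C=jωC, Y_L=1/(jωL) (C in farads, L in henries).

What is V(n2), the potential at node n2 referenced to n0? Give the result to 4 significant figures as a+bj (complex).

14.38-1.974j V

MNA unknowns: 8 node voltages V₁..V_8 plus 2 source currents (V1, V2)
I1: z[2]−=0.00171, z[3]+=0.00171
C1: Y=0.000+0.004800j on G[4,1]
R1: Y=0.9259+0.000j on G[0,5]
C2: Y=0.000+0.01690j on G[1,7]
R2: Y=0.2110+0.000j on G[8,7]
C3: Y=0.000+0.1446j on G[7,4]
I2: z[8]−=1.8, z[1]+=1.8
L1: Y=0.000-0.4490j on G[1,6]
R3: Y=0.1193+0.000j on G[0,2]
R4: Y=0.0006329+0.000j on G[1,6]
R5: Y=0.0001049+0.000j on G[1,3]
R6: Y=0.001319+0.000j on G[5,1]
R7: Y=0.2169+0.000j on G[8,4]
I3: z[3]−=0.111, z[6]+=0.111
R8: Y=0.0003333+0.000j on G[5,2]
C4: Y=0.000+0.1600j on G[4,3]
R9: Y=0.08621+0.000j on G[4,3]
I4: z[6]−=0.00237, z[5]+=0.00237
R10: Y=0.0008475+0.000j on G[0,1]
C5: Y=0.000+1.217j on G[2,1]
V1: row V4−V0=3.09, i_V1 at 4,0
V2: row V6−V2=1.57, i_V2 at 6,2
solve → V1=13.16-4.077j, V2=14.38-1.974j, V3=2.805+0.5229j, V4=3.090+0.000j, V5=0.02644-0.006508j, V6=15.95-1.974j, V7=1.490+4.008j, V8=-1.906+1.976j
aux → i_V1=-1.752+0.2450j, i_V2=-0.8376+1.253j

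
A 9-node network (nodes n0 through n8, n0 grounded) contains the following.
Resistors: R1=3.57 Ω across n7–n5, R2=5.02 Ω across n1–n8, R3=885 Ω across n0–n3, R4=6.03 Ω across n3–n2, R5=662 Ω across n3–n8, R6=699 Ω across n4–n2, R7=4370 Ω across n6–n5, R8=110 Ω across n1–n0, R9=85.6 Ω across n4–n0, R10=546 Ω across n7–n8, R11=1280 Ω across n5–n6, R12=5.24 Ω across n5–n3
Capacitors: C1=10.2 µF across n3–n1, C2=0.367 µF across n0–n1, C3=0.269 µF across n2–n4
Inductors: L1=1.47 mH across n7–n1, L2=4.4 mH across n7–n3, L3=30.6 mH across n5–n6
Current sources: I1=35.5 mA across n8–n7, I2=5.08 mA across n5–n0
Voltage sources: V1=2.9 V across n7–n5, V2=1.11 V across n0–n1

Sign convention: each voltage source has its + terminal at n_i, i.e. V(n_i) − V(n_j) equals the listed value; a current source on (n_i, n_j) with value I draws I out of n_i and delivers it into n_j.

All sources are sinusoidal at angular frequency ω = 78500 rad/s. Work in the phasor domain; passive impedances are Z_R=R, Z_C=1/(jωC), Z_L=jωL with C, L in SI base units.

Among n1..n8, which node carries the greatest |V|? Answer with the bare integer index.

MNA unknowns: 8 node voltages V₁..V_8 plus 2 source currents (V1, V2)
R1: Y=0.2801+0.000j on G[7,5]
C1: Y=0.000+0.8007j on G[3,1]
R2: Y=0.1992+0.000j on G[1,8]
R3: Y=0.001130+0.000j on G[0,3]
C2: Y=0.000+0.02881j on G[0,1]
R4: Y=0.1658+0.000j on G[3,2]
R5: Y=0.001511+0.000j on G[3,8]
R6: Y=0.001431+0.000j on G[4,2]
L1: Y=0.000-0.008666j on G[7,1]
R7: Y=0.0002288+0.000j on G[6,5]
I1: z[8]−=0.0355, z[7]+=0.0355
R8: Y=0.009091+0.000j on G[1,0]
L2: Y=0.000-0.002895j on G[7,3]
C3: Y=0.000+0.02112j on G[2,4]
I2: z[5]−=0.00508, z[0]+=0.00508
R9: Y=0.01168+0.000j on G[4,0]
R10: Y=0.001832+0.000j on G[7,8]
R11: Y=0.0007813+0.000j on G[5,6]
R12: Y=0.1908+0.000j on G[5,3]
L3: Y=0.000-0.0004163j on G[5,6]
V1: row V7−V5=2.9, i_V1 at 7,5
V2: row V0−V1=1.11, i_V2 at 0,1
solve → V1=-1.110+0.000j, V2=-1.017-0.01212j, V3=-1.071-0.04138j, V4=-0.7604-0.4154j, V5=-0.9516+0.1420j, V6=-0.9516+0.1420j, V7=1.948+0.1420j, V8=-1.257+0.0009750j
aux → i_V1=-0.7845+0.03499j, i_V2=-0.01510-0.03688j

7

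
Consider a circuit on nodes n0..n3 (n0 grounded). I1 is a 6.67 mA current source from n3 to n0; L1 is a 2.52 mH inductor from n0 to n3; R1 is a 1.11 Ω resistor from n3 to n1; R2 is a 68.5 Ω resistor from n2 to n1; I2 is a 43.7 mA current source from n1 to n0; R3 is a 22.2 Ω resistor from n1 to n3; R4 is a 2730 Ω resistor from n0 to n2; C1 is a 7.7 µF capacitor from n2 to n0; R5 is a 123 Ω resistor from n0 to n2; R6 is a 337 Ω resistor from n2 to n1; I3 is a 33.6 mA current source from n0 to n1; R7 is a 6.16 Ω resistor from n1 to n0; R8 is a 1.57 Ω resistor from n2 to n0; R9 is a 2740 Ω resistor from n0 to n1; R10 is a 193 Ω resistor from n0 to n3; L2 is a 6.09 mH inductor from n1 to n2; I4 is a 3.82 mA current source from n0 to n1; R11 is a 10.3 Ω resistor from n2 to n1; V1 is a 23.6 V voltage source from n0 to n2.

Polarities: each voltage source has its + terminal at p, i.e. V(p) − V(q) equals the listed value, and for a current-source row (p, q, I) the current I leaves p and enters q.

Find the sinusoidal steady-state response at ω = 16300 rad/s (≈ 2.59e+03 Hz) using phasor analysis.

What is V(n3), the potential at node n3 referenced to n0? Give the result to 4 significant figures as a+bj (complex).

-9.505-0.5558j V

Apply KCL at each of the 3 non-ground nodes and solve the resulting linear system.
Node n1: branches {R1, R2, I2, R3, R6, I3, R7, R9, L2, I4, R11} → V_1 = -9.565-0.3142j
Node n2: branches {R2, R4, C1, R5, R6, R8, L2, R11, V1} → V_2 = -23.60+0.000j
Node n3: branches {I1, L1, R1, R3, R10} → V_3 = -9.505-0.5558j
Source currents: i(V1)=-16.84-2.785j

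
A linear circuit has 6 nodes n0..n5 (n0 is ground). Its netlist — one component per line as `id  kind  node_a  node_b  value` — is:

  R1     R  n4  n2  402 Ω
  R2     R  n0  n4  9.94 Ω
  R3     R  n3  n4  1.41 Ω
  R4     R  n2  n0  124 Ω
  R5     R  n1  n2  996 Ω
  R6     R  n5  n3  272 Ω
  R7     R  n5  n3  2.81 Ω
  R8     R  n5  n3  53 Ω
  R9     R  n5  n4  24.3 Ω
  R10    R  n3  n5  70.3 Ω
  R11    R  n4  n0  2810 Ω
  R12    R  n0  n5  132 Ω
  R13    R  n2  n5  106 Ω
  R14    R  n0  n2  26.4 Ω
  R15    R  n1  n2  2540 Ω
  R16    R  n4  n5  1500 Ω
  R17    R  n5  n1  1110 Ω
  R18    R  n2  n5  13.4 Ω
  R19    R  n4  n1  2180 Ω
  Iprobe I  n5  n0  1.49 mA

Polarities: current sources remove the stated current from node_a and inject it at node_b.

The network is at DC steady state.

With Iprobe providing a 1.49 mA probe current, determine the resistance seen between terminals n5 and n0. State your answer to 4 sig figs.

R_eq = 8.884 Ω

Apply KCL at each of the 5 non-ground nodes and solve the resulting linear system.
Node n1: branches {R5, R15, R17, R19} → V_1 = -0.01032
Node n2: branches {R1, R4, R5, R13, R14, R15, R18} → V_2 = -0.008602
Node n3: branches {R3, R6, R7, R8, R10} → V_3 = -0.01106
Node n4: branches {R1, R2, R3, R9, R11, R16, R19} → V_4 = -0.009851
Node n5: branches {R6, R7, R8, R9, R10, R12, R13, R16, R17, R18, Iprobe} → V_5 = -0.01324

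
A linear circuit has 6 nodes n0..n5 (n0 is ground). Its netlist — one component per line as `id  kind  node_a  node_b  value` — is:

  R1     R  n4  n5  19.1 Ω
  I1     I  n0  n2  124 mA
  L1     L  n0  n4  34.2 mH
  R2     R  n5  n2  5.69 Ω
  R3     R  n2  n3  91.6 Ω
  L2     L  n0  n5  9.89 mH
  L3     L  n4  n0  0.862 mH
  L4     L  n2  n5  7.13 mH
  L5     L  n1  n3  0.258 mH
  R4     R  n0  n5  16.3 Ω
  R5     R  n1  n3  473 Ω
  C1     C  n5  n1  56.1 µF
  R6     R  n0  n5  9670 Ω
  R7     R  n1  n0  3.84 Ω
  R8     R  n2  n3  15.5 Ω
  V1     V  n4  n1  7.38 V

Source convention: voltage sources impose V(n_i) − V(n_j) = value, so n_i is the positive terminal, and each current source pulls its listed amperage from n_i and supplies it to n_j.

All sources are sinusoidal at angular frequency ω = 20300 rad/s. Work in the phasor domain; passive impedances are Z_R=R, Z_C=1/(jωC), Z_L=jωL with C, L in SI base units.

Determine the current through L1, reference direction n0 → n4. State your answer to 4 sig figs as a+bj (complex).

-0.002079+0.01079j A

Apply KCL at each of the 5 non-ground nodes and solve the resulting linear system.
Node n1: branches {L5, R5, C1, R7, V1} → V_1 = 0.1087+1.444j
Node n2: branches {I1, R2, R3, L4, R8} → V_2 = 0.6348+1.213j
Node n3: branches {R3, L5, R5, R8} → V_3 = 0.2594+1.590j
Node n4: branches {R1, L1, L3, V1} → V_4 = 7.489+1.444j
Node n5: branches {R1, R2, L2, L4, R4, C1, R6} → V_5 = 0.09756+1.030j
Source currents: i(V1)=-0.4715+0.4171j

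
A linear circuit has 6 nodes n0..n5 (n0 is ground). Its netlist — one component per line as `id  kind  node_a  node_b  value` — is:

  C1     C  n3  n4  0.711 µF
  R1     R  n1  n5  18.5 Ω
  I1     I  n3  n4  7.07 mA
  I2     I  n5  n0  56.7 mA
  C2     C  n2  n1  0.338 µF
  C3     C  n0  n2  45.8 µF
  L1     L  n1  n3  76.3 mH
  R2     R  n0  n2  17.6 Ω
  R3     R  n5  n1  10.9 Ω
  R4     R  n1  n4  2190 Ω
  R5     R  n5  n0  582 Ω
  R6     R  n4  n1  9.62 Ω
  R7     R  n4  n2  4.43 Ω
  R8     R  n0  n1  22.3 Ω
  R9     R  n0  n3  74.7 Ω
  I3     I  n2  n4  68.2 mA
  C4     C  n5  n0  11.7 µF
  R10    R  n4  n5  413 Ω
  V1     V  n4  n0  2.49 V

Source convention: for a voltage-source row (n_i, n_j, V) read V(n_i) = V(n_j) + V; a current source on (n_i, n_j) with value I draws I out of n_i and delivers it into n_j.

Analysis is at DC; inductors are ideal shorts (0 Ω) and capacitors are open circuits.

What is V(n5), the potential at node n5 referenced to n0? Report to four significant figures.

Element admittances at DC:
  Y(C1) = 0.000 S between n3,n4
  Y(R1) = 0.05405 S between n1,n5
  I1: injects 0.00707 A into n4 (from n3)
  I2: injects 0.0567 A into n0 (from n5)
  Y(C2) = 0.000 S between n2,n1
  Y(C3) = 0.000 S between n0,n2
  L1: short n1↔n3 (DC inductor)
  Y(R2) = 0.05682 S between n0,n2
  Y(R3) = 0.09174 S between n5,n1
  Y(R4) = 0.0004566 S between n1,n4
  Y(R5) = 0.001718 S between n5,n0
  Y(R6) = 0.1040 S between n4,n1
  Y(R7) = 0.2257 S between n4,n2
  Y(R8) = 0.04484 S between n0,n1
  Y(R9) = 0.01339 S between n0,n3
  I3: injects 0.0682 A into n4 (from n2)
  Y(C4) = 0.000 S between n5,n0
  Y(R10) = 0.002421 S between n4,n5
  V1: constraint V(n4)−V(n0) = 2.49
Assemble and solve the 7×7 MNA system:
  V(n1)=1.222  V(n2)=1.748  V(n3)=1.222  V(n4)=2.490  V(n5)=0.8501
  i(L1)=0.02343  i(V1)=-0.2286

0.8501 V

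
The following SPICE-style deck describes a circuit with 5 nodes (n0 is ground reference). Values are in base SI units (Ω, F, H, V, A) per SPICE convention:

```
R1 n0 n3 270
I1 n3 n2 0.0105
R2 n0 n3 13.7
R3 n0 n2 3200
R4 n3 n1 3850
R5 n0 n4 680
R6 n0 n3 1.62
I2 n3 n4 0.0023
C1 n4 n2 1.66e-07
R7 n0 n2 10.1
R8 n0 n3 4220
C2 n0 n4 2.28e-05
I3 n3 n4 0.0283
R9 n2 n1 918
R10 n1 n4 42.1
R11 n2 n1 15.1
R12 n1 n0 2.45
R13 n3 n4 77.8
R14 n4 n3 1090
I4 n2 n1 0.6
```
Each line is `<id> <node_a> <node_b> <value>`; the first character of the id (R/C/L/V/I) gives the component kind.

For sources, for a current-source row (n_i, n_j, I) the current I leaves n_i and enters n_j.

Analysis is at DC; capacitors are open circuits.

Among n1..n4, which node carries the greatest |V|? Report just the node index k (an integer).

MNA unknowns: 4 node voltages V₁..V_4
R1: Y=0.003704 on G[0,3]
I1: z[3]−=0.0105, z[2]+=0.0105
R2: Y=0.07299 on G[0,3]
R3: Y=0.0003125 on G[0,2]
R4: Y=0.0002597 on G[3,1]
R5: Y=0.001471 on G[0,4]
R6: Y=0.6173 on G[0,3]
I2: z[3]−=0.0023, z[4]+=0.0023
C1: Y=0.000 on G[4,2]
R7: Y=0.09901 on G[0,2]
R8: Y=0.0002370 on G[0,3]
C2: Y=0.000 on G[0,4]
I3: z[3]−=0.0283, z[4]+=0.0283
R9: Y=0.001089 on G[2,1]
R10: Y=0.02375 on G[1,4]
R11: Y=0.06623 on G[2,1]
R12: Y=0.4082 on G[1,0]
R13: Y=0.01285 on G[3,4]
R14: Y=0.0009174 on G[4,3]
I4: z[2]−=0.6, z[1]+=0.6
solve → V1=0.8305, V2=-3.202, V3=-0.03286, V4=1.279

2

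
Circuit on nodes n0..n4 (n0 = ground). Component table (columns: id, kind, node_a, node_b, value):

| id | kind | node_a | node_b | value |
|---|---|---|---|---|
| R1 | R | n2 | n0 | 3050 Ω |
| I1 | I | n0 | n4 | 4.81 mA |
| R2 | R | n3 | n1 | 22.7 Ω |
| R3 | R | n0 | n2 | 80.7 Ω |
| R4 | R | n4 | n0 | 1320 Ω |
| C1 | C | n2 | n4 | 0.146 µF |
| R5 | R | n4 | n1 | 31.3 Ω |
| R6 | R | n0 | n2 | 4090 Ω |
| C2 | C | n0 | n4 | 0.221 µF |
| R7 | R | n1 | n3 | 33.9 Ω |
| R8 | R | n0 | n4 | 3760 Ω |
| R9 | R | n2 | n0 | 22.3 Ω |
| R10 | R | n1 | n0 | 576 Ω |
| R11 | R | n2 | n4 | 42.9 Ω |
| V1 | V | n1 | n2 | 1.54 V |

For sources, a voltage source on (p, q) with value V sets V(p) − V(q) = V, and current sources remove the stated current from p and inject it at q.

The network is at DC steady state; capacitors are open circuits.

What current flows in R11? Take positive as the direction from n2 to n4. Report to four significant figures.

-0.02236 A

Element admittances at DC:
  Y(R1) = 0.0003279 S between n2,n0
  I1: injects 0.00481 A into n4 (from n0)
  Y(R2) = 0.04405 S between n3,n1
  Y(R3) = 0.01239 S between n0,n2
  Y(R4) = 0.0007576 S between n4,n0
  Y(C1) = 0.000 S between n2,n4
  Y(R5) = 0.03195 S between n4,n1
  Y(R6) = 0.0002445 S between n0,n2
  Y(C2) = 0.000 S between n0,n4
  Y(R7) = 0.02950 S between n1,n3
  Y(R8) = 0.0002660 S between n0,n4
  Y(R9) = 0.04484 S between n2,n0
  Y(R10) = 0.001736 S between n1,n0
  Y(R11) = 0.02331 S between n2,n4
  V1: constraint V(n1)−V(n2) = 1.54
Assemble and solve the 5×5 MNA system:
  V(n1)=1.559  V(n2)=0.01906  V(n3)=1.559  V(n4)=0.9784
  i(V1)=-0.02126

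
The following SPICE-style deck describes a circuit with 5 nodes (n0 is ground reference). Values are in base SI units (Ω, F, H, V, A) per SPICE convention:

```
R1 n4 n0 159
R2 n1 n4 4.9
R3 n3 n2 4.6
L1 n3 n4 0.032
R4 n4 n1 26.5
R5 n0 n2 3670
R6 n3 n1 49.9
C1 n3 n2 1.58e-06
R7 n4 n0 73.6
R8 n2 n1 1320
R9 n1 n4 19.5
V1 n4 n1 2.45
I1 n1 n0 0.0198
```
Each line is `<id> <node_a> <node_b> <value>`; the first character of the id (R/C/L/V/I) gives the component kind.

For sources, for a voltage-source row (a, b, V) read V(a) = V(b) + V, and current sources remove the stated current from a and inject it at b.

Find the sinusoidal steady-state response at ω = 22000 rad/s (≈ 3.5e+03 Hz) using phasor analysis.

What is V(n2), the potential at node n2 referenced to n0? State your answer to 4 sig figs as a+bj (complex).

-3.342-0.1592j V

Apply KCL at each of the 4 non-ground nodes and solve the resulting linear system.
Node n1: branches {R2, R4, R6, R8, R9, V1, I1} → V_1 = -3.400+0.002183j
Node n2: branches {R3, R5, C1, R8} → V_2 = -3.342-0.1592j
Node n3: branches {R3, L1, R6, C1} → V_3 = -3.346-0.1593j
Node n4: branches {R1, R2, L1, R4, R7, R9, V1} → V_4 = -0.9504+0.002183j
Source currents: i(V1)=-0.6994+0.003359j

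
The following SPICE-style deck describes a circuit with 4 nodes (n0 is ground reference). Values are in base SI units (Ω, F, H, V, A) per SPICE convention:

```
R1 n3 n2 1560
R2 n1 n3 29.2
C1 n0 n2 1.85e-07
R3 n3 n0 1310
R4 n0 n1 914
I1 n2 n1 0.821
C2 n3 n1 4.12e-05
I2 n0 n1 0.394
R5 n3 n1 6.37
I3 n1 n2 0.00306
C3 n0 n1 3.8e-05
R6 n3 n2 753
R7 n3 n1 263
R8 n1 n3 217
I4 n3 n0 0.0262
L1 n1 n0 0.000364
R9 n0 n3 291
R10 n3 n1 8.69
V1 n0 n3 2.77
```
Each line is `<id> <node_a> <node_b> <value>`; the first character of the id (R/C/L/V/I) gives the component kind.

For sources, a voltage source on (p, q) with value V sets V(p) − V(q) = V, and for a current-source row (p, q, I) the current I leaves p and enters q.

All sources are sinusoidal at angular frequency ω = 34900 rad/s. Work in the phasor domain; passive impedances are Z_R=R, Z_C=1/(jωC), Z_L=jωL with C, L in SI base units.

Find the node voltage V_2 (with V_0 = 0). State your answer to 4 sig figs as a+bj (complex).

MNA unknowns: 3 node voltages V₁..V_3 plus 1 source current (V1)
R1: Y=0.0006410+0.000j on G[3,2]
R2: Y=0.03425+0.000j on G[1,3]
C1: Y=0.000+0.006457j on G[0,2]
R3: Y=0.0007634+0.000j on G[3,0]
R4: Y=0.001094+0.000j on G[0,1]
I1: z[2]−=0.821, z[1]+=0.821
C2: Y=0.000+1.438j on G[3,1]
I2: z[0]−=0.394, z[1]+=0.394
R5: Y=0.1570+0.000j on G[3,1]
I3: z[1]−=0.00306, z[2]+=0.00306
C3: Y=0.000+1.326j on G[0,1]
R6: Y=0.001328+0.000j on G[3,2]
R7: Y=0.003802+0.000j on G[3,1]
R8: Y=0.004608+0.000j on G[1,3]
I4: z[3]−=0.0262, z[0]+=0.0262
L1: Y=0.000-0.07872j on G[1,0]
R9: Y=0.003436+0.000j on G[0,3]
R10: Y=0.1151+0.000j on G[3,1]
V1: row V0−V3=2.77, i_V1 at 0,3
solve → V1=-1.448-0.2970j, V2=-35.58+116.7j, V3=-2.770+0.000j
aux → i_V1=-0.7638-2.037j

-35.58+116.7j V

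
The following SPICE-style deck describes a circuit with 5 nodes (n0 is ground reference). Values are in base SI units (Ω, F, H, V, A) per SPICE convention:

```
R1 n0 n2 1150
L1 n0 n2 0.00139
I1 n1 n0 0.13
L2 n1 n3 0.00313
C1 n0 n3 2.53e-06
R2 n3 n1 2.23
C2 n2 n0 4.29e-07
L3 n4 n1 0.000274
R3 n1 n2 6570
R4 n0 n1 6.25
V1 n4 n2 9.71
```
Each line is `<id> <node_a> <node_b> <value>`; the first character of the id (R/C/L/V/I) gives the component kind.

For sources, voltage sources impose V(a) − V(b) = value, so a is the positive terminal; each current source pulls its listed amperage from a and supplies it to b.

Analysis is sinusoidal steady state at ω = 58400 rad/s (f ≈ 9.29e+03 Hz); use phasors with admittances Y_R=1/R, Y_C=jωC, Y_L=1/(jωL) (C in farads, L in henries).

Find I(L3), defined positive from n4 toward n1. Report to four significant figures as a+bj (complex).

0.02782+0.1541j A

MNA unknowns: 4 node voltages V₁..V_4 plus 1 source current (V1)
R1: Y=0.0008696+0.000j on G[0,2]
L1: Y=0.000-0.01232j on G[0,2]
I1: z[1]−=0.13, z[0]+=0.13
L2: Y=0.000-0.005471j on G[1,3]
C1: Y=0.000+0.1478j on G[0,3]
R2: Y=0.4484+0.000j on G[3,1]
C2: Y=0.000+0.02505j on G[2,0]
L3: Y=0.000-0.06249j on G[4,1]
R3: Y=0.0001522+0.000j on G[1,2]
R4: Y=0.1600+0.000j on G[0,1]
V1: row V4−V2=9.71, i_V1 at 4,2
solve → V1=-0.01068+0.7617j, V2=-12.19+1.207j, V3=0.2184+0.6926j, V4=-2.476+1.207j
aux → i_V1=-0.02782-0.1541j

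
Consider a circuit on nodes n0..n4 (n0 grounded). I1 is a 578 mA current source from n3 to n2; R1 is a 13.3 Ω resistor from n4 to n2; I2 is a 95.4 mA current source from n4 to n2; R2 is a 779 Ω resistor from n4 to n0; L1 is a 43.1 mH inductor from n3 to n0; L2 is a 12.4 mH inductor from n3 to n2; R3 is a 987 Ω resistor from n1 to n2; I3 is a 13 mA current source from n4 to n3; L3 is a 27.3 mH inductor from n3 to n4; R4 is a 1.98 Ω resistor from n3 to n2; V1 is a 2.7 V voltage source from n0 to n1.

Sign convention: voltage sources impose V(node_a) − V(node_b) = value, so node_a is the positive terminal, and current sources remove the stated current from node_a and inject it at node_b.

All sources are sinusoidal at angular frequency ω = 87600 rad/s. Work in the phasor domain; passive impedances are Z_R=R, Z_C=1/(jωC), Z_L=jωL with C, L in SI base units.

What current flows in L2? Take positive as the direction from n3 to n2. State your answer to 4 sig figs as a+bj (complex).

Element admittances at ω=87600 rad/s:
  I1: injects 0.578 A into n2 (from n3)
  Y(R1) = 0.07519+0.000j S between n4,n2
  I2: injects 0.0954 A into n2 (from n4)
  Y(R2) = 0.001284+0.000j S between n4,n0
  Y(L1) = 0.000-0.0002649j S between n3,n0
  Y(L2) = 0.000-0.0009206j S between n3,n2
  Y(R3) = 0.001013+0.000j S between n1,n2
  I3: injects 0.013 A into n3 (from n4)
  Y(L3) = 0.000-0.0004182j S between n3,n4
  Y(R4) = 0.5051+0.000j S between n3,n2
  V1: constraint V(n0)−V(n1) = 2.7
Assemble and solve the 5×5 MNA system:
  V(n1)=-2.700+0.000j  V(n2)=-0.3820-0.1738j  V(n3)=-1.501-0.1764j  V(n4)=-1.793-0.1725j
  i(V1)=-0.002349+0.0001761j

-2.379e-06+0.001030j A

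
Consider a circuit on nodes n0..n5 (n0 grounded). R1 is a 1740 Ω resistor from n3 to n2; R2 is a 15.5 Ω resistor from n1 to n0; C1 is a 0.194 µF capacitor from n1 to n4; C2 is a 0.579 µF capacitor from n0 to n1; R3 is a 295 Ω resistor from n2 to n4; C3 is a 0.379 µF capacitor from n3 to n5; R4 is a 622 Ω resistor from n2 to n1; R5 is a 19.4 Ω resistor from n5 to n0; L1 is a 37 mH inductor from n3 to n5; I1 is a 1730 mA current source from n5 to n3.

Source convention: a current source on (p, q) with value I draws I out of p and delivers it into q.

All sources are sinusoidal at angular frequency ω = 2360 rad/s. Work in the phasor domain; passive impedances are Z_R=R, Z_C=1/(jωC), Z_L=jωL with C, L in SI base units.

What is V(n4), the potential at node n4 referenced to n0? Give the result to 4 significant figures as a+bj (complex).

Apply KCL at each of the 5 non-ground nodes and solve the resulting linear system.
Node n1: branches {R2, C1, C2, R4} → V_1 = -0.003155+1.088j
Node n2: branches {R1, R3, R4} → V_2 = 9.620+40.55j
Node n3: branches {R1, C3, L1, I1} → V_3 = 6.680+162.7j
Node n4: branches {C1, R3} → V_4 = 14.68+38.57j
Node n5: branches {C3, R5, L1, I1} → V_5 = 0.03278-1.361j

14.68+38.57j V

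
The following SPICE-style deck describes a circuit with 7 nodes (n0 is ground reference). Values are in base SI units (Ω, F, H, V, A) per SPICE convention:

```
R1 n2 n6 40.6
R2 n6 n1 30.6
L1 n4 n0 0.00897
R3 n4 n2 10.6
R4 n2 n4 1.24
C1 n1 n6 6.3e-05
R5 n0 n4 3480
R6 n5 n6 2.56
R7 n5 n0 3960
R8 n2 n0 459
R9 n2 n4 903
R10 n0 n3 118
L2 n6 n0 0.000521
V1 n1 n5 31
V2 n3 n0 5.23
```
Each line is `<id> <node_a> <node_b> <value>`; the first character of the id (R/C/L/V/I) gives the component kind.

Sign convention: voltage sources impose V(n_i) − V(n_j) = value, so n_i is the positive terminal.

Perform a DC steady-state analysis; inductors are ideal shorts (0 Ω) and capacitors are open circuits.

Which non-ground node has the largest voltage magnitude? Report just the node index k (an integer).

1

MNA unknowns: 6 node voltages V₁..V_6 plus 4 source currents (L1, L2, V1, V2)
R1: Y=0.02463 on G[2,6]
R2: Y=0.03268 on G[6,1]
L1: row V4−V0=0, i_L1 at 4,0
R3: Y=0.09434 on G[4,2]
R4: Y=0.8065 on G[2,4]
C1: Y=0.000 on G[1,6]
R5: Y=0.0002874 on G[0,4]
R6: Y=0.3906 on G[5,6]
R7: Y=0.0002525 on G[5,0]
R8: Y=0.002179 on G[2,0]
R9: Y=0.001107 on G[2,4]
R10: Y=0.008475 on G[0,3]
L2: row V6−V0=0, i_L2 at 6,0
V1: row V1−V5=31, i_V1 at 1,5
V2: row V3−V0=5.23, i_V2 at 3,0
solve → V1=28.61, V2=0.000, V3=5.230, V4=0.000, V5=-2.392, V6=0.000
aux → i_L1=0.000, i_L2=0.0006040, i_V1=-0.9349, i_V2=-0.04432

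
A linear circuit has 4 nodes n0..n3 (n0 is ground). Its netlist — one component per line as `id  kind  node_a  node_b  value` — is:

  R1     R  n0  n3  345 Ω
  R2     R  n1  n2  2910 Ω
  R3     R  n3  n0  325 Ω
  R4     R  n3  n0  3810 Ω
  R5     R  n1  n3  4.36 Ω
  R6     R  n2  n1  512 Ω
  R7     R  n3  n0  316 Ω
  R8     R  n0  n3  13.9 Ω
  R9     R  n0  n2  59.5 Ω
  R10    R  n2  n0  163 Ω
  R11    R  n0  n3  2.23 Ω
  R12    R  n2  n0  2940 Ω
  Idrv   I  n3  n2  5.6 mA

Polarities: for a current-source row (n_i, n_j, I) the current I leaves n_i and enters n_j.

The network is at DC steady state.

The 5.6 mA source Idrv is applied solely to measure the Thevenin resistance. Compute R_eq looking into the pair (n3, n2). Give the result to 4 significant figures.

R_eq = 40.69 Ω

Apply KCL at each of the 3 non-ground nodes and solve the resulting linear system.
Node n1: branches {R2, R5, R6} → V_1 = -0.007333
Node n2: branches {R2, R6, R9, R10, R12, Idrv} → V_2 = 0.2183
Node n3: branches {R1, R3, R4, R5, R7, R8, R11, Idrv} → V_3 = -0.009592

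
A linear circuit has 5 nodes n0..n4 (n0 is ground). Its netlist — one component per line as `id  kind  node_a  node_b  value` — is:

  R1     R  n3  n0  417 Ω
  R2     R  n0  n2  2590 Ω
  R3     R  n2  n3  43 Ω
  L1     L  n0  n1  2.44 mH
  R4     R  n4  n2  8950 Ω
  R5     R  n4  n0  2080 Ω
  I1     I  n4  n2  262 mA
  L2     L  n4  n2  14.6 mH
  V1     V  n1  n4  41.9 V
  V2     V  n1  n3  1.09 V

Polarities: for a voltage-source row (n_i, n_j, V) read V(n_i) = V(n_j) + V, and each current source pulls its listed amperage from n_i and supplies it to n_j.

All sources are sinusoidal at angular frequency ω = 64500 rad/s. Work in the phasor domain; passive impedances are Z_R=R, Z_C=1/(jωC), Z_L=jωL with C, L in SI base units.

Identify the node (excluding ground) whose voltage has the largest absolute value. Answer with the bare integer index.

MNA unknowns: 4 node voltages V₁..V_4 plus 2 source currents (V1, V2)
R1: Y=0.002398+0.000j on G[3,0]
R2: Y=0.0003861+0.000j on G[0,2]
R3: Y=0.02326+0.000j on G[2,3]
L1: Y=0.000-0.006354j on G[0,1]
R4: Y=0.0001117+0.000j on G[4,2]
R5: Y=0.0004808+0.000j on G[4,0]
I1: z[4]−=0.262, z[2]+=0.262
L2: Y=0.000-0.001062j on G[4,2]
V1: row V1−V4=41.9, i_V1 at 1,4
V2: row V1−V3=1.09, i_V2 at 1,3
solve → V1=1.327+2.314j, V2=10.97+4.581j, V3=0.2368+2.314j, V4=-40.57+2.314j
aux → i_V1=0.2343+0.05559j, i_V2=-0.2490-0.04716j

4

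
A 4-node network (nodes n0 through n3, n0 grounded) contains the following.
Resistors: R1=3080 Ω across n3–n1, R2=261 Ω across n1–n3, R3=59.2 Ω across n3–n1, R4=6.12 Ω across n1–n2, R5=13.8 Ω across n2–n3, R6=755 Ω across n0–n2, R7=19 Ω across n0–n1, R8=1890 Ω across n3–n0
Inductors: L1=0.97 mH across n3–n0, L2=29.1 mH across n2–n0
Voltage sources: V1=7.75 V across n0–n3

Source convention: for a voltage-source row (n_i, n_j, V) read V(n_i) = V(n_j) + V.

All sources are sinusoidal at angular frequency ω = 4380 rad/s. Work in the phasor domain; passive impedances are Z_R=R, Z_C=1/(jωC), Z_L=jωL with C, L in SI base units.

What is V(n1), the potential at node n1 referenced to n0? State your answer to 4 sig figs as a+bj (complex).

-4.403-0.2339j V

Element admittances at ω=4380 rad/s:
  Y(R1) = 0.0003247+0.000j S between n3,n1
  Y(R2) = 0.003831+0.000j S between n1,n3
  Y(R3) = 0.01689+0.000j S between n3,n1
  Y(R4) = 0.1634+0.000j S between n1,n2
  Y(R5) = 0.07246+0.000j S between n2,n3
  Y(R6) = 0.001325+0.000j S between n0,n2
  Y(R7) = 0.05263+0.000j S between n0,n1
  Y(L1) = 0.000-0.2354j S between n3,n0
  Y(L2) = 0.000-0.007846j S between n2,n0
  Y(R8) = 0.0005291+0.000j S between n3,n0
  V1: constraint V(n0)−V(n3) = 7.75
Assemble and solve the 4×4 MNA system:
  V(n1)=-4.403-0.2339j  V(n2)=-5.389-0.3394j  V(n3)=-7.750+0.000j
  i(V1)=-0.2456+1.854j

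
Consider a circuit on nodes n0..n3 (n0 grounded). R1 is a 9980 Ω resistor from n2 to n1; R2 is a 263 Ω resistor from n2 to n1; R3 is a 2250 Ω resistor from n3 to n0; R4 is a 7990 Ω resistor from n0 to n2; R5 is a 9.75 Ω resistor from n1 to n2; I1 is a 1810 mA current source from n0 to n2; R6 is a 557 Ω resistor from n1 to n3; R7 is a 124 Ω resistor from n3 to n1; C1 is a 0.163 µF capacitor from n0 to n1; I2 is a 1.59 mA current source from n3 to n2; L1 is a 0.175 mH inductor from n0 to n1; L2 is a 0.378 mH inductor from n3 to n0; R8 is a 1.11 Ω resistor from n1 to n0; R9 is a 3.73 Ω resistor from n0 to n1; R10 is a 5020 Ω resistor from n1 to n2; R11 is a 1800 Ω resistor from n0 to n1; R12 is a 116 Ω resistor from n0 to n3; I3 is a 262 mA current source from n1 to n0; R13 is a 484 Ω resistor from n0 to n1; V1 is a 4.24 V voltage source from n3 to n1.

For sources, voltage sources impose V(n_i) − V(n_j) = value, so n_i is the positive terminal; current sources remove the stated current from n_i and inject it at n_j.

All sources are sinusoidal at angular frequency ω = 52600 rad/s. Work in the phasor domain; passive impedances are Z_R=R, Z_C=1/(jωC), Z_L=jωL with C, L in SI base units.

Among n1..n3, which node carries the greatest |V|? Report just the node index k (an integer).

2

Element admittances at ω=52600 rad/s:
  Y(R1) = 0.0001002+0.000j S between n2,n1
  Y(R2) = 0.003802+0.000j S between n2,n1
  Y(R3) = 0.0004444+0.000j S between n3,n0
  Y(R4) = 0.0001252+0.000j S between n0,n2
  Y(R5) = 0.1026+0.000j S between n1,n2
  I1: injects 1.81 A into n2 (from n0)
  Y(R6) = 0.001795+0.000j S between n1,n3
  Y(R7) = 0.008065+0.000j S between n3,n1
  Y(C1) = 0.000+0.008574j S between n0,n1
  I2: injects 0.00159 A into n2 (from n3)
  Y(L1) = 0.000-0.1086j S between n0,n1
  Y(L2) = 0.000-0.05029j S between n3,n0
  Y(R8) = 0.9009+0.000j S between n1,n0
  Y(R9) = 0.2681+0.000j S between n0,n1
  Y(R10) = 0.0001992+0.000j S between n1,n2
  Y(R11) = 0.0005556+0.000j S between n0,n1
  Y(R12) = 0.008621+0.000j S between n0,n3
  I3: injects 0.262 A into n0 (from n1)
  Y(R13) = 0.002066+0.000j S between n0,n1
  V1: constraint V(n3)−V(n1) = 4.24
Assemble and solve the 4×4 MNA system:
  V(n1)=1.234+0.3377j  V(n2)=18.20+0.3373j  V(n3)=5.474+0.3377j
  i(V1)=-0.1100+0.2722j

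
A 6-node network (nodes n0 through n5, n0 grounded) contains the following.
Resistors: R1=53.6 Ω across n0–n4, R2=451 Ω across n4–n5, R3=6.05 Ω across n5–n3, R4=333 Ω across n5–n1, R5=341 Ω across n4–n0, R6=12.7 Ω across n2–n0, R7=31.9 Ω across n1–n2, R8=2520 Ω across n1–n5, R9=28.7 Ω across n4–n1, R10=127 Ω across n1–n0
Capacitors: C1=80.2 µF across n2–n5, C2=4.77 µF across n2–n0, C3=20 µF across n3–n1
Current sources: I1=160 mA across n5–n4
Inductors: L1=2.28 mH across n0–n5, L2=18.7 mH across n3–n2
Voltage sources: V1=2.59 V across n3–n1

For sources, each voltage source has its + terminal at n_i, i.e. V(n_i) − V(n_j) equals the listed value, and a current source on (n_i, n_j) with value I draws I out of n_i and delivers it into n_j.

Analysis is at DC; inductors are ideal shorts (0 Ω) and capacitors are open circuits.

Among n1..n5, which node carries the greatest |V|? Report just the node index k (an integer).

MNA unknowns: 5 node voltages V₁..V_5 plus 3 source currents (L1, L2, V1)
R1: Y=0.01866 on G[0,4]
R2: Y=0.002217 on G[4,5]
C1: Y=0.000 on G[2,5]
R3: Y=0.1653 on G[5,3]
C2: Y=0.000 on G[2,0]
R4: Y=0.003003 on G[5,1]
I1: z[5]−=0.16, z[4]+=0.16
L1: row V0−V5=0, i_L1 at 0,5
R5: Y=0.002933 on G[4,0]
R6: Y=0.07874 on G[2,0]
R7: Y=0.03135 on G[1,2]
R8: Y=0.0003968 on G[1,5]
R9: Y=0.03484 on G[4,1]
L2: row V3−V2=0, i_L2 at 3,2
C3: Y=0.000 on G[3,1]
R10: Y=0.007874 on G[1,0]
V1: row V3−V1=2.59, i_V1 at 3,1
solve → V1=-1.993, V2=0.5971, V3=0.5971, V4=1.544, V5=0.000
aux → i_L1=0.06466, i_L2=0.1282, i_V1=-0.2269

1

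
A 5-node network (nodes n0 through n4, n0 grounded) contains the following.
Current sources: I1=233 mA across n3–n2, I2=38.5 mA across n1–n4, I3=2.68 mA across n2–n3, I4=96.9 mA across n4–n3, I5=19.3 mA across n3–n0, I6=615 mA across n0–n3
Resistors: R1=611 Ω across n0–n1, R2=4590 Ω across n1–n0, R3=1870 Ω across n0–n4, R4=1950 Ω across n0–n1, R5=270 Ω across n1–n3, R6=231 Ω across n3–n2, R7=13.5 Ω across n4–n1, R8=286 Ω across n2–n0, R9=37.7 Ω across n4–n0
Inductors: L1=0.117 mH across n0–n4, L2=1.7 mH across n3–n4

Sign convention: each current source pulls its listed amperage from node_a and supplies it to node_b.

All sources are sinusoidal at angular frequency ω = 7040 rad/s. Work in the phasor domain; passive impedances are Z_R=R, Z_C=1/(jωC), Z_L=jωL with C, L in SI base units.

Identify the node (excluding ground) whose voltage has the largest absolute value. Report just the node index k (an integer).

2

MNA unknowns: 4 node voltages V₁..V_4
I1: z[3]−=0.233, z[2]+=0.233
R1: Y=0.001637+0.000j on G[0,1]
R2: Y=0.0002179+0.000j on G[1,0]
L1: Y=0.000-1.214j on G[0,4]
R3: Y=0.0005348+0.000j on G[0,4]
I2: z[1]−=0.0385, z[4]+=0.0385
R4: Y=0.0005128+0.000j on G[0,1]
R5: Y=0.003704+0.000j on G[1,3]
I3: z[2]−=0.00268, z[3]+=0.00268
R6: Y=0.004329+0.000j on G[3,2]
L2: Y=0.000-0.08356j on G[3,4]
I4: z[4]−=0.0969, z[3]+=0.0969
R7: Y=0.07407+0.000j on G[4,1]
R8: Y=0.003497+0.000j on G[2,0]
R9: Y=0.02653+0.000j on G[4,0]
I5: z[3]−=0.0193, z[0]+=0.0193
I6: z[0]−=0.615, z[3]+=0.615
solve → V1=-0.4372+0.7172j, V2=29.70+4.099j, V3=0.4905+7.410j, V4=0.02224+0.4055j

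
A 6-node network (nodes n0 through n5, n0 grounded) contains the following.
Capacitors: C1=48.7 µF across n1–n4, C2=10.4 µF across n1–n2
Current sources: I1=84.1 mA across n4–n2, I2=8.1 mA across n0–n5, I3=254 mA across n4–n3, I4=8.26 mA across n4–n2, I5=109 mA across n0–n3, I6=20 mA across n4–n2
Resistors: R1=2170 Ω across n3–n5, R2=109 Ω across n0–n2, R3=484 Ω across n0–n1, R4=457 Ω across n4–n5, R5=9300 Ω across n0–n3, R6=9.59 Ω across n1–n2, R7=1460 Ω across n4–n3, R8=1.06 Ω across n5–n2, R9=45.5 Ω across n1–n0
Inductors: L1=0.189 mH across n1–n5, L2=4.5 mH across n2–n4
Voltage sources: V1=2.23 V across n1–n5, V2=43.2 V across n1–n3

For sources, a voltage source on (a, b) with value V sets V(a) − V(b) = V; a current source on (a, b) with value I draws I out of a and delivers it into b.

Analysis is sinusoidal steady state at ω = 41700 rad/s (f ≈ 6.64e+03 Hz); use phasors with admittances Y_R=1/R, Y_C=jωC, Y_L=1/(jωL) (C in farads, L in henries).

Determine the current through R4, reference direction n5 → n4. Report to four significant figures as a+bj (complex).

-0.004889-0.0004292j A

Apply KCL at each of the 5 non-ground nodes and solve the resulting linear system.
Node n1: branches {C1, C2, R3, L1, R6, R9, V1, V2} → V_1 = 4.107-0.1843j
Node n2: branches {I1, R2, C2, I4, R6, R8, L2, I6} → V_2 = 2.459+0.4851j
Node n3: branches {R1, I3, R5, R7, I5, V2} → V_3 = -39.09-0.1843j
Node n4: branches {C1, I1, I3, R4, I4, R7, L2, I6} → V_4 = 4.111+0.01186j
Node n5: branches {R1, I2, R4, L1, R8, V1} → V_5 = 1.877-0.1843j
Source currents: i(V1)=-0.5435-0.3490j, i(V2)=-0.4157-0.0001542j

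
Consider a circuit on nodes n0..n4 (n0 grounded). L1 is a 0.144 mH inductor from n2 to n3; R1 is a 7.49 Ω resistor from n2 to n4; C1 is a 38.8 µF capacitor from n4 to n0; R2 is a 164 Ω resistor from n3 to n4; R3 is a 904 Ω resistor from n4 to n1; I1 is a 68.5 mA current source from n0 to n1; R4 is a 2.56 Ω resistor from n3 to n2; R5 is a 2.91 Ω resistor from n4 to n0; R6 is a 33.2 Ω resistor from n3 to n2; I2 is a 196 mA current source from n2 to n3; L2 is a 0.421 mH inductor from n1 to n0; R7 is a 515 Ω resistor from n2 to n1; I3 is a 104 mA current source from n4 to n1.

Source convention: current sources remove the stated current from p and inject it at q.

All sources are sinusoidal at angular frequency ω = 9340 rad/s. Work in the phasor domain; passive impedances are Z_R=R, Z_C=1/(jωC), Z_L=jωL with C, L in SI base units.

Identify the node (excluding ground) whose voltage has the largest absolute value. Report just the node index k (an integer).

1

Apply KCL at each of the 4 non-ground nodes and solve the resulting linear system.
Node n1: branches {R3, I1, L2, R7, I3} → V_1 = 0.006289+0.6765j
Node n2: branches {L1, R1, R4, R6, I2, R7} → V_2 = -0.1432+0.1513j
Node n3: branches {L1, R2, R4, R6, I2} → V_3 = -0.02941+0.3496j
Node n4: branches {R1, C1, R2, R3, R5, I3} → V_4 = -0.1403+0.1527j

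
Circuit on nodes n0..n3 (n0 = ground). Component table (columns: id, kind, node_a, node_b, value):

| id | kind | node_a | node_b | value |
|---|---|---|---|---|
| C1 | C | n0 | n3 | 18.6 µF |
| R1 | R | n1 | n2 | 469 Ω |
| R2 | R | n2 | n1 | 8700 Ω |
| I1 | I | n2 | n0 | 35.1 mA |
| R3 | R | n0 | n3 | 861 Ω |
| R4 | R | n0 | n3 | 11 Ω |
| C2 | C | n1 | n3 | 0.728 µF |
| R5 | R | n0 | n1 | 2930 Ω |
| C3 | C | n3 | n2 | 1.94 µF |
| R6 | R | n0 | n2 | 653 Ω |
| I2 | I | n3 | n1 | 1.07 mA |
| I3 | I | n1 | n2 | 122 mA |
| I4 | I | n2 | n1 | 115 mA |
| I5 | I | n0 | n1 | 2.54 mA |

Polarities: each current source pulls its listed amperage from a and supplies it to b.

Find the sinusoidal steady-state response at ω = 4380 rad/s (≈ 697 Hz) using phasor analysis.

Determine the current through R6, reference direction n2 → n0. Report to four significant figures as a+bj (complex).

Element admittances at ω=4380 rad/s:
  Y(C1) = 0.000+0.08147j S between n0,n3
  Y(R1) = 0.002132+0.000j S between n1,n2
  Y(R2) = 0.0001149+0.000j S between n2,n1
  I1: injects 0.0351 A into n0 (from n2)
  Y(R3) = 0.001161+0.000j S between n0,n3
  Y(R4) = 0.09091+0.000j S between n0,n3
  Y(C2) = 0.000+0.003189j S between n1,n3
  Y(R5) = 0.0003413+0.000j S between n0,n1
  Y(C3) = 0.000+0.008497j S between n3,n2
  Y(R6) = 0.001531+0.000j S between n0,n2
  I2: injects 0.00107 A into n1 (from n3)
  I3: injects 0.122 A into n2 (from n1)
  I4: injects 0.115 A into n1 (from n2)
  I5: injects 0.00254 A into n1 (from n0)
Assemble and solve the 3×3 MNA system:
  V(n1)=0.1956+2.054j  V(n2)=-0.9873+2.952j  V(n3)=-0.2177+0.1359j

-0.001512+0.004521j A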